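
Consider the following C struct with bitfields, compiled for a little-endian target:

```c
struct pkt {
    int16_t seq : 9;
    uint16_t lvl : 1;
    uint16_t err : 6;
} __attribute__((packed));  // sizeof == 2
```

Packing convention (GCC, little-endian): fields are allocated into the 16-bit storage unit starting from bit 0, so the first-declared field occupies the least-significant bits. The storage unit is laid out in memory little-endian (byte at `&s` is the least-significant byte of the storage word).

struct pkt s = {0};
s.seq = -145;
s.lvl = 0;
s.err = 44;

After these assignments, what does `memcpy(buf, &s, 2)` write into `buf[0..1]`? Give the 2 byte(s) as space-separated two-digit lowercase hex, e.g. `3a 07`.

[0+:9] seq=-145 & 0x1ff = 0x16f; word=0x016f
[9+:1] lvl=0 & 0x1 = 0x0; word=0x016f
[10+:6] err=44 & 0x3f = 0x2c; word=0xb16f
word = 0xb16f → little-endian bytes:
  [0]=0x6f  [1]=0xb1

6f b1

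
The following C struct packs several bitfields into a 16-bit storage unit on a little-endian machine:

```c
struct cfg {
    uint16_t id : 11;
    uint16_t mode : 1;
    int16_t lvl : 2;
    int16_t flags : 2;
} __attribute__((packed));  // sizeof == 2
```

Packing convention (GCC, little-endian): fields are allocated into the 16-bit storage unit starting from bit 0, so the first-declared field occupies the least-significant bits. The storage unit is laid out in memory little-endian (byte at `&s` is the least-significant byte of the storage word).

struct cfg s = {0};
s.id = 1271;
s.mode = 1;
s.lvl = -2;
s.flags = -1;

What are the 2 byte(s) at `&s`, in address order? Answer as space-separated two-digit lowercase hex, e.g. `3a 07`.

id (11b) val=1271 bits=0x4f7 at bit 0: 0x04f7
mode (1b) val=1 bits=0x1 at bit 11: 0x0cf7
lvl (2b) val=-2 bits=0x2 at bit 12: 0x2cf7
flags (2b) val=-1 bits=0x3 at bit 14: 0xecf7
word = 0xecf7 → little-endian bytes:
  [0]=0xf7  [1]=0xec

f7 ec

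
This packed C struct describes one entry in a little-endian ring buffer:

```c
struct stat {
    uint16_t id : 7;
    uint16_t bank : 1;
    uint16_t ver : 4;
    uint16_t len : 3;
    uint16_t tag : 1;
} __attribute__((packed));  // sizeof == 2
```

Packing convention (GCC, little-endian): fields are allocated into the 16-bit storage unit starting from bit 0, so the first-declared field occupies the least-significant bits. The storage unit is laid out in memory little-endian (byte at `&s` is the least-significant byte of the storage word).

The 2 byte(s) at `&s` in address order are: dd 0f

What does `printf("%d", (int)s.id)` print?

93

[0]=0xdd [1]=0x0f (little-endian) → word 0x0fdd
id [0+:7] = (word>>0) & 0x7f = 93  ←
bank [7+:1] = (word>>7) & 0x1 = 1
ver [8+:4] = (word>>8) & 0xf = 15
len [12+:3] = (word>>12) & 0x7 = 0
tag [15+:1] = (word>>15) & 0x1 = 0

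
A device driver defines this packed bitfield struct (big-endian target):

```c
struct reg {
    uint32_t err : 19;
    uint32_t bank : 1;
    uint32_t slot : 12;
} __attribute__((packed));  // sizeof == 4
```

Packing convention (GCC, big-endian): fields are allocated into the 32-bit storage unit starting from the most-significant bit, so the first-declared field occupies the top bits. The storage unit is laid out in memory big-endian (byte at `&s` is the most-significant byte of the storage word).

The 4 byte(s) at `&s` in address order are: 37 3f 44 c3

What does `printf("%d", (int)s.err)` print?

113146

[0]=0x37 [1]=0x3f [2]=0x44 [3]=0xc3 (big-endian) → word 0x373f44c3
err [13+:19] = (word>>13) & 0x7ffff = 113146  ←
bank [12+:1] = (word>>12) & 0x1 = 0
slot [0+:12] = (word>>0) & 0xfff = 1219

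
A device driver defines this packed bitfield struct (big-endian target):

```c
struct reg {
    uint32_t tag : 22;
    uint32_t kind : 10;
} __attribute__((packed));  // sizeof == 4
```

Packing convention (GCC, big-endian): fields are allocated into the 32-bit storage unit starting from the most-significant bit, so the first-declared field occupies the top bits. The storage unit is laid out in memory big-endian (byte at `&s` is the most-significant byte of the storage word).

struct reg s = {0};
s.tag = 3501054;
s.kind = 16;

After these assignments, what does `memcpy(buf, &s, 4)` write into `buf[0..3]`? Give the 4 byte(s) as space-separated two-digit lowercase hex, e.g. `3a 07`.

[10+:22] tag=3501054 & 0x3fffff = 0x356bfe; word=0xd5aff800
[0+:10] kind=16 & 0x3ff = 0x10; word=0xd5aff810
word = 0xd5aff810 → big-endian bytes:
  [0]=0xd5  [1]=0xaf  [2]=0xf8  [3]=0x10

d5 af f8 10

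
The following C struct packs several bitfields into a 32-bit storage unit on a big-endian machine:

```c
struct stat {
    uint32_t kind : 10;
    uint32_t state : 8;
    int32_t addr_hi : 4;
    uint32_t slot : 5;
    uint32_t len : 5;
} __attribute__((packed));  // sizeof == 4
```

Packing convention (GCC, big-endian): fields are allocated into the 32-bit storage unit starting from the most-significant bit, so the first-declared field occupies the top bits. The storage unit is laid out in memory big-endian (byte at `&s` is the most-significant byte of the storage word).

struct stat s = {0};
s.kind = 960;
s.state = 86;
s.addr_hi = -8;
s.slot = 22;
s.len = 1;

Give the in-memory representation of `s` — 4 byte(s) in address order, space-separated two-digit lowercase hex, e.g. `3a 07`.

f0 15 a2 c1

kind (10b) val=960 bits=0x3c0 at bit 22: 0xf0000000
state (8b) val=86 bits=0x56 at bit 14: 0xf0158000
addr_hi (4b) val=-8 bits=0x8 at bit 10: 0xf015a000
slot (5b) val=22 bits=0x16 at bit 5: 0xf015a2c0
len (5b) val=1 bits=0x1 at bit 0: 0xf015a2c1
word = 0xf015a2c1 → big-endian bytes:
  [0]=0xf0  [1]=0x15  [2]=0xa2  [3]=0xc1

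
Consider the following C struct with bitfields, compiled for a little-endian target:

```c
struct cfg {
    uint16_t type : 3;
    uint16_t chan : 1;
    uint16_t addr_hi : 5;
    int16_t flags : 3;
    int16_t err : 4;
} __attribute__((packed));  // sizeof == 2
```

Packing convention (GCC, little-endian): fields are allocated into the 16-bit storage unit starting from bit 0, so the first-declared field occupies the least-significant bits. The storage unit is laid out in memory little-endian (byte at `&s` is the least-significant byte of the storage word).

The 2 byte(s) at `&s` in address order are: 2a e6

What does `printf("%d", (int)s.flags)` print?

3

[0]=0x2a [1]=0xe6 (little-endian) → word 0xe62a
type [0+:3] = (word>>0) & 0x7 = 2
chan [3+:1] = (word>>3) & 0x1 = 1
addr_hi [4+:5] = (word>>4) & 0x1f = 2
flags [9+:3] = (word>>9) & 0x7 = 3  ←
err [12+:4] = (word>>12) & 0xf = 14
flags signed 3b, MSB=0: value = 3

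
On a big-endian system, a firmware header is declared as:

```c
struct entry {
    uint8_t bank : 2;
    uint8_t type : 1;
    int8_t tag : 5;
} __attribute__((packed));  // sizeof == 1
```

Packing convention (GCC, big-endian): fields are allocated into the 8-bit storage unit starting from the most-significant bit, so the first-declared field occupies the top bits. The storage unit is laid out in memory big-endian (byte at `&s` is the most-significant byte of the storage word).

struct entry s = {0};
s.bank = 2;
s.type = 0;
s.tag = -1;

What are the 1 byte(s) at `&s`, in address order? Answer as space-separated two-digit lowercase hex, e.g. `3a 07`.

9f

bank (2b) val=2 bits=0x2 at bit 6: 0x80
type (1b) val=0 bits=0x0 at bit 5: 0x80
tag (5b) val=-1 bits=0x1f at bit 0: 0x9f
word = 0x9f → big-endian bytes:
  [0]=0x9f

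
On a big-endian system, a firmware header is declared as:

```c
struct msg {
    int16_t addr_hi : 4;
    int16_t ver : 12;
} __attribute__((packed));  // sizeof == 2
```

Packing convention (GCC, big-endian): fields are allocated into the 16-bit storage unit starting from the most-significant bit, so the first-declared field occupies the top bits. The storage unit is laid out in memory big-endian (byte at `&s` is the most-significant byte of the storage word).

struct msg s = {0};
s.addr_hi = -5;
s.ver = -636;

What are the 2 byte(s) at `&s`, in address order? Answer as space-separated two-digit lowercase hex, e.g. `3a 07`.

addr_hi:4 = -5 → 0xb << 12 → word 0xb000
ver:12 = -636 → 0xd84 << 0 → word 0xbd84
word = 0xbd84 → big-endian bytes:
  [0]=0xbd  [1]=0x84

bd 84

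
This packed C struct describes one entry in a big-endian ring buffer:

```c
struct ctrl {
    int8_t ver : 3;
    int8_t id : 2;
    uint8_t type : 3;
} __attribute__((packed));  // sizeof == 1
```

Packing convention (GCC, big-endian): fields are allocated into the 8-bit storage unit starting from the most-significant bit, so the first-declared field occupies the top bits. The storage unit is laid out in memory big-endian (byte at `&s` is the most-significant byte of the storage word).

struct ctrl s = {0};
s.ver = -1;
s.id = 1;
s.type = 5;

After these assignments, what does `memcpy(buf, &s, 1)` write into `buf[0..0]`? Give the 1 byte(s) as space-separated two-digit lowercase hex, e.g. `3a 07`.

[5+:3] ver=-1 & 0x7 = 0x7; word=0xe0
[3+:2] id=1 & 0x3 = 0x1; word=0xe8
[0+:3] type=5 & 0x7 = 0x5; word=0xed
word = 0xed → big-endian bytes:
  [0]=0xed

ed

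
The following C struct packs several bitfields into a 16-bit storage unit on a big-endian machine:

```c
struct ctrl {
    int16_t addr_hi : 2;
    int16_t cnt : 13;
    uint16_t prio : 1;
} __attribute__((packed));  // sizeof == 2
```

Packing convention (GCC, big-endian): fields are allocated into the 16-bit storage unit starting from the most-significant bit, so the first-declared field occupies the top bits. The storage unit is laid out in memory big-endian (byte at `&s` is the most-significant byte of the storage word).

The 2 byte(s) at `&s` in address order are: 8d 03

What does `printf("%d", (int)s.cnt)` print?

[0]=0x8d [1]=0x03 (big-endian) → word 0x8d03
addr_hi:2 @ bit 14 → (0x8d03>>14)&0x3 = 0x2
cnt:13 @ bit 1 → (0x8d03>>1)&0x1fff = 0x681  ←
prio:1 @ bit 0 → (0x8d03>>0)&0x1 = 0x1
cnt signed 13b, MSB=0: value = 1665

1665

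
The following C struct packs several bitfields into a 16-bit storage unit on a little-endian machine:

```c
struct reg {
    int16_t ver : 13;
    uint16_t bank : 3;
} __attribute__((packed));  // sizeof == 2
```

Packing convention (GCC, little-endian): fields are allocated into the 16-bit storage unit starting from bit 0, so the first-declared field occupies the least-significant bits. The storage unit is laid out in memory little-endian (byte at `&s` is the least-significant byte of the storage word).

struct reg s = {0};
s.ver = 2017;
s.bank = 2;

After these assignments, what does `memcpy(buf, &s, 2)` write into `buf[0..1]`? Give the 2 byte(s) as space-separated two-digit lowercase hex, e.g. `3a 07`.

ver:13 = 2017 → 0x7e1 << 0 → word 0x07e1
bank:3 = 2 → 0x2 << 13 → word 0x47e1
word = 0x47e1 → little-endian bytes:
  [0]=0xe1  [1]=0x47

e1 47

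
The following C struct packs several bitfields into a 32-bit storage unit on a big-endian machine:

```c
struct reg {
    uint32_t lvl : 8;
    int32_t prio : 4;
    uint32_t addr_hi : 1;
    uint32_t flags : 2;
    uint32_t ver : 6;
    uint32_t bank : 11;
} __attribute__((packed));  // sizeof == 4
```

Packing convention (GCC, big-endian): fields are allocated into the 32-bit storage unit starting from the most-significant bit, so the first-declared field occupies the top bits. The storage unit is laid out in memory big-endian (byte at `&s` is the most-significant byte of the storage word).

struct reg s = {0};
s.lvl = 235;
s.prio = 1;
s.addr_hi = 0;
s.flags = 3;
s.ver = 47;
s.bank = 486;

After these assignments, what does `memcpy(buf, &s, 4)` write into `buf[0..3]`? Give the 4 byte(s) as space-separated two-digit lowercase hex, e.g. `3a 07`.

lvl (8b) val=235 bits=0xeb at bit 24: 0xeb000000
prio (4b) val=1 bits=0x1 at bit 20: 0xeb100000
addr_hi (1b) val=0 bits=0x0 at bit 19: 0xeb100000
flags (2b) val=3 bits=0x3 at bit 17: 0xeb160000
ver (6b) val=47 bits=0x2f at bit 11: 0xeb177800
bank (11b) val=486 bits=0x1e6 at bit 0: 0xeb1779e6
word = 0xeb1779e6 → big-endian bytes:
  [0]=0xeb  [1]=0x17  [2]=0x79  [3]=0xe6

eb 17 79 e6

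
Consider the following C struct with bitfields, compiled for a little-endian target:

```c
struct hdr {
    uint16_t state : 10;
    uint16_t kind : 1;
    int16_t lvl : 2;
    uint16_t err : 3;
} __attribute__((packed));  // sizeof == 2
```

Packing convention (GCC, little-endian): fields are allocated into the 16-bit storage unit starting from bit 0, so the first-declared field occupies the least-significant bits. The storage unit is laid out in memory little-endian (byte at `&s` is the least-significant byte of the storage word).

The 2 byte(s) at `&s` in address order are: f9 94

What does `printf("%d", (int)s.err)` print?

[0]=0xf9 [1]=0x94 (little-endian) → word 0x94f9
state:10 @ bit 0 → (0x94f9>>0)&0x3ff = 0xf9
kind:1 @ bit 10 → (0x94f9>>10)&0x1 = 0x1
lvl:2 @ bit 11 → (0x94f9>>11)&0x3 = 0x2
err:3 @ bit 13 → (0x94f9>>13)&0x7 = 0x4  ←

4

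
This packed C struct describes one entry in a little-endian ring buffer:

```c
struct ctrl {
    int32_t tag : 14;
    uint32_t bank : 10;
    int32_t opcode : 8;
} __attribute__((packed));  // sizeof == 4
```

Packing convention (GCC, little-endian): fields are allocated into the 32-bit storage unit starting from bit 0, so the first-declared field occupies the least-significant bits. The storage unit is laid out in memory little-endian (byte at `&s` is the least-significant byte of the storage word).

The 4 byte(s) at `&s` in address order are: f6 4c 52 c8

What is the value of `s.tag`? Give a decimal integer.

3318

[0]=0xf6 [1]=0x4c [2]=0x52 [3]=0xc8 (little-endian) → word 0xc8524cf6
tag [0+:14] = (word>>0) & 0x3fff = 3318  ←
bank [14+:10] = (word>>14) & 0x3ff = 329
opcode [24+:8] = (word>>24) & 0xff = 200
tag signed 14b, MSB=0: value = 3318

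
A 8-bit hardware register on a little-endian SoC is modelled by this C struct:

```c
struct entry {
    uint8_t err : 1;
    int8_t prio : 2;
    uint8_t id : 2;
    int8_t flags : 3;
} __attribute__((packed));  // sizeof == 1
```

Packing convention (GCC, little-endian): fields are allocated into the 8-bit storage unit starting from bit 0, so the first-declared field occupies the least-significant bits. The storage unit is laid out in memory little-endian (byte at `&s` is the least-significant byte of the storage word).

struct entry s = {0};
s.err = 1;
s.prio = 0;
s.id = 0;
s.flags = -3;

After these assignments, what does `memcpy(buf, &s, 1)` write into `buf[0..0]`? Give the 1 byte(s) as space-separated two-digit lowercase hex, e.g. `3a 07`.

a1

[0+:1] err=1 & 0x1 = 0x1; word=0x01
[1+:2] prio=0 & 0x3 = 0x0; word=0x01
[3+:2] id=0 & 0x3 = 0x0; word=0x01
[5+:3] flags=-3 & 0x7 = 0x5; word=0xa1
word = 0xa1 → little-endian bytes:
  [0]=0xa1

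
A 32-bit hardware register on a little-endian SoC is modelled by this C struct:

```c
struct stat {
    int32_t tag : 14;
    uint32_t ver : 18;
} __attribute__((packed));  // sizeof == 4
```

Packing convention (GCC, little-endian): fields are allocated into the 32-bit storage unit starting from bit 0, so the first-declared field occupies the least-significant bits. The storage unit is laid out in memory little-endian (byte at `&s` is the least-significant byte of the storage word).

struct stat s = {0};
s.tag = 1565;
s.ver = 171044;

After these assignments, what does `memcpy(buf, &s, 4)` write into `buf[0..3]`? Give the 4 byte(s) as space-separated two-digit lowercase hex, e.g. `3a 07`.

1d 06 09 a7

tag (14b) val=1565 bits=0x61d at bit 0: 0x0000061d
ver (18b) val=171044 bits=0x29c24 at bit 14: 0xa709061d
word = 0xa709061d → little-endian bytes:
  [0]=0x1d  [1]=0x06  [2]=0x09  [3]=0xa7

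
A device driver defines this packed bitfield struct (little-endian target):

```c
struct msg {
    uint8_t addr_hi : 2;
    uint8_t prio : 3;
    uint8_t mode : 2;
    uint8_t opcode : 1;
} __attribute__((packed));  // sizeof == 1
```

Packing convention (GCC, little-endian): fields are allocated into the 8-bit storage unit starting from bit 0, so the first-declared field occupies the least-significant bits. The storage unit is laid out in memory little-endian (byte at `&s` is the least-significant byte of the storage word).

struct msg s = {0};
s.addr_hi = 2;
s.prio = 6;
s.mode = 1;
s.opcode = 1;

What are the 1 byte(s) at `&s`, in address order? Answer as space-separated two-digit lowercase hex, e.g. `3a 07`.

ba

[0+:2] addr_hi=2 & 0x3 = 0x2; word=0x02
[2+:3] prio=6 & 0x7 = 0x6; word=0x1a
[5+:2] mode=1 & 0x3 = 0x1; word=0x3a
[7+:1] opcode=1 & 0x1 = 0x1; word=0xba
word = 0xba → little-endian bytes:
  [0]=0xba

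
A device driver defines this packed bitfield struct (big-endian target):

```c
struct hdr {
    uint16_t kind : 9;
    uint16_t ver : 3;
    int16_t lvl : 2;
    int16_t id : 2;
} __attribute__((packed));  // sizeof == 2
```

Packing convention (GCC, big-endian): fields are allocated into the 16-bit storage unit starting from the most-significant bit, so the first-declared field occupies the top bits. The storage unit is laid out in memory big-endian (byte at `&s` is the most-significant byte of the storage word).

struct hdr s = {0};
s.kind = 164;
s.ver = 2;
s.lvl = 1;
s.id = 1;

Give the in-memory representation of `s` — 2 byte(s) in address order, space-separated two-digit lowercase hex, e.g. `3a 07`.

52 25

kind (9b) val=164 bits=0xa4 at bit 7: 0x5200
ver (3b) val=2 bits=0x2 at bit 4: 0x5220
lvl (2b) val=1 bits=0x1 at bit 2: 0x5224
id (2b) val=1 bits=0x1 at bit 0: 0x5225
word = 0x5225 → big-endian bytes:
  [0]=0x52  [1]=0x25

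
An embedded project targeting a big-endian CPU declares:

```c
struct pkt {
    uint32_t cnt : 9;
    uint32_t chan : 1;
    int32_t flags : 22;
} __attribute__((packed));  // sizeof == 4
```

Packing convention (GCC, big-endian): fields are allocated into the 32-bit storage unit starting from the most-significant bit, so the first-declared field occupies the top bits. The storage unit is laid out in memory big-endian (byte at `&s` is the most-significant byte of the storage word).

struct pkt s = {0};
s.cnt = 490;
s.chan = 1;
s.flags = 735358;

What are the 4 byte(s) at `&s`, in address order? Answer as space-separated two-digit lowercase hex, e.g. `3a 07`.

cnt (9b) val=490 bits=0x1ea at bit 23: 0xf5000000
chan (1b) val=1 bits=0x1 at bit 22: 0xf5400000
flags (22b) val=735358 bits=0xb387e at bit 0: 0xf54b387e
word = 0xf54b387e → big-endian bytes:
  [0]=0xf5  [1]=0x4b  [2]=0x38  [3]=0x7e

f5 4b 38 7e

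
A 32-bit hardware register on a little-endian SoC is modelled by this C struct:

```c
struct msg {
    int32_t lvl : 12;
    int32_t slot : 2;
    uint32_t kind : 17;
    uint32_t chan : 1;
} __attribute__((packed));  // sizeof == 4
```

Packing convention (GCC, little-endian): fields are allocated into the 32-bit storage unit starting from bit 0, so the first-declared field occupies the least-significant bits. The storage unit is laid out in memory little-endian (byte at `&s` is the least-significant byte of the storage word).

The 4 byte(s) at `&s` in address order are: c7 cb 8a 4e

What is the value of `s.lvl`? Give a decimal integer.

[0]=0xc7 [1]=0xcb [2]=0x8a [3]=0x4e (little-endian) → word 0x4e8acbc7
lvl [0+:12] = (word>>0) & 0xfff = 3015  ←
slot [12+:2] = (word>>12) & 0x3 = 0
kind [14+:17] = (word>>14) & 0x1ffff = 80427
chan [31+:1] = (word>>31) & 0x1 = 0
lvl signed 12b, MSB=1: 3015 - 4096 = -1081

-1081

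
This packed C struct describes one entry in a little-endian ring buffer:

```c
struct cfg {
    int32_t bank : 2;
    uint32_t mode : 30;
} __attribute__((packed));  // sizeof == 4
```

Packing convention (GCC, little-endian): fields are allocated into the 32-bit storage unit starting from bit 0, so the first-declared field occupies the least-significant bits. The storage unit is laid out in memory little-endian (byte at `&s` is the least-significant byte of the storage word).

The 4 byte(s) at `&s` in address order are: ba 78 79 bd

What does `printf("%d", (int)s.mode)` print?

794713646

[0]=0xba [1]=0x78 [2]=0x79 [3]=0xbd (little-endian) → word 0xbd7978ba
bank [0+:2] = (word>>0) & 0x3 = 2
mode [2+:30] = (word>>2) & 0x3fffffff = 794713646  ←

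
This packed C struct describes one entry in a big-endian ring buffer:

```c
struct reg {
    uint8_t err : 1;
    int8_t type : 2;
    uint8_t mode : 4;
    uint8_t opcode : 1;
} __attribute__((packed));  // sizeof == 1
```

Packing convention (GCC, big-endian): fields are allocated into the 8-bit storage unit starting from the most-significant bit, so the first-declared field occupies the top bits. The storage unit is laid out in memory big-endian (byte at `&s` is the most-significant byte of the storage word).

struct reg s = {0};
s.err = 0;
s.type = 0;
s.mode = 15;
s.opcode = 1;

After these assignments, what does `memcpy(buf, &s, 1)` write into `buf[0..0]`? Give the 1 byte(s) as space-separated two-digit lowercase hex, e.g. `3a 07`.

[7+:1] err=0 & 0x1 = 0x0; word=0x00
[5+:2] type=0 & 0x3 = 0x0; word=0x00
[1+:4] mode=15 & 0xf = 0xf; word=0x1e
[0+:1] opcode=1 & 0x1 = 0x1; word=0x1f
word = 0x1f → big-endian bytes:
  [0]=0x1f

1f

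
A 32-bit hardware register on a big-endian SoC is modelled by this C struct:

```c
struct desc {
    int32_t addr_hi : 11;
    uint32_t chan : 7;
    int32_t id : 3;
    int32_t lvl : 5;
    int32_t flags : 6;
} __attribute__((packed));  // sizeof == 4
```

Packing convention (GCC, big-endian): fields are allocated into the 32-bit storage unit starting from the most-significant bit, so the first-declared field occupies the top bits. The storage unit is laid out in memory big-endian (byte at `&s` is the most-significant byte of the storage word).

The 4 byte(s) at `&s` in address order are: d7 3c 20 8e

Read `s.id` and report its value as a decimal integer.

[0]=0xd7 [1]=0x3c [2]=0x20 [3]=0x8e (big-endian) → word 0xd73c208e
addr_hi:11 @ bit 21 → (0xd73c208e>>21)&0x7ff = 0x6b9
chan:7 @ bit 14 → (0xd73c208e>>14)&0x7f = 0x70
id:3 @ bit 11 → (0xd73c208e>>11)&0x7 = 0x4  ←
lvl:5 @ bit 6 → (0xd73c208e>>6)&0x1f = 0x2
flags:6 @ bit 0 → (0xd73c208e>>0)&0x3f = 0xe
id signed 3b, MSB=1: 4 - 8 = -4

-4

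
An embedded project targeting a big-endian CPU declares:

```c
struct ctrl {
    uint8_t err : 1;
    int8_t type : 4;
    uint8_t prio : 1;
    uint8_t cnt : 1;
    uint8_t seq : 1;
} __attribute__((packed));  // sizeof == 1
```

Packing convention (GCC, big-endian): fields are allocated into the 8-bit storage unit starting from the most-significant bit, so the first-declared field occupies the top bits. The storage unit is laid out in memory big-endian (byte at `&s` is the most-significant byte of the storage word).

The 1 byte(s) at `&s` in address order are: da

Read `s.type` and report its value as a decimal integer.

-5

[0]=0xda (big-endian) → word 0xda
err:1 @ bit 7 → (0xda>>7)&0x1 = 0x1
type:4 @ bit 3 → (0xda>>3)&0xf = 0xb  ←
prio:1 @ bit 2 → (0xda>>2)&0x1 = 0x0
cnt:1 @ bit 1 → (0xda>>1)&0x1 = 0x1
seq:1 @ bit 0 → (0xda>>0)&0x1 = 0x0
type signed 4b, MSB=1: 11 - 16 = -5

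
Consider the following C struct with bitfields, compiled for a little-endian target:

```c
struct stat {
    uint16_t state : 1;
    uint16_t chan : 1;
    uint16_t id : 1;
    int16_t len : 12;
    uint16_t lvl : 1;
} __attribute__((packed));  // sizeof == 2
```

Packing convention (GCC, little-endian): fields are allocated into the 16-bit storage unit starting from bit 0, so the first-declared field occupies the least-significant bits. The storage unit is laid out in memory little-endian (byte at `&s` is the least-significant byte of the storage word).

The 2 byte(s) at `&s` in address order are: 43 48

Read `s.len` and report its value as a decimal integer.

[0]=0x43 [1]=0x48 (little-endian) → word 0x4843
state:1 @ bit 0 → (0x4843>>0)&0x1 = 0x1
chan:1 @ bit 1 → (0x4843>>1)&0x1 = 0x1
id:1 @ bit 2 → (0x4843>>2)&0x1 = 0x0
len:12 @ bit 3 → (0x4843>>3)&0xfff = 0x908  ←
lvl:1 @ bit 15 → (0x4843>>15)&0x1 = 0x0
len signed 12b, MSB=1: 2312 - 4096 = -1784

-1784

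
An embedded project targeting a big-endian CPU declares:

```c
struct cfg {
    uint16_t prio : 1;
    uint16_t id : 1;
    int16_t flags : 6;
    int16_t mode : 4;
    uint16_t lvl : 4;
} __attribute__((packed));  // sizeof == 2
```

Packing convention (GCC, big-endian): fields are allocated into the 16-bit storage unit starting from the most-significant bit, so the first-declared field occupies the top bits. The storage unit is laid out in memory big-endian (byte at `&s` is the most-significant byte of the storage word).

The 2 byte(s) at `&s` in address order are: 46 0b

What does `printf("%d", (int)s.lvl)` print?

11

[0]=0x46 [1]=0x0b (big-endian) → word 0x460b
prio [15+:1] = (word>>15) & 0x1 = 0
id [14+:1] = (word>>14) & 0x1 = 1
flags [8+:6] = (word>>8) & 0x3f = 6
mode [4+:4] = (word>>4) & 0xf = 0
lvl [0+:4] = (word>>0) & 0xf = 11  ←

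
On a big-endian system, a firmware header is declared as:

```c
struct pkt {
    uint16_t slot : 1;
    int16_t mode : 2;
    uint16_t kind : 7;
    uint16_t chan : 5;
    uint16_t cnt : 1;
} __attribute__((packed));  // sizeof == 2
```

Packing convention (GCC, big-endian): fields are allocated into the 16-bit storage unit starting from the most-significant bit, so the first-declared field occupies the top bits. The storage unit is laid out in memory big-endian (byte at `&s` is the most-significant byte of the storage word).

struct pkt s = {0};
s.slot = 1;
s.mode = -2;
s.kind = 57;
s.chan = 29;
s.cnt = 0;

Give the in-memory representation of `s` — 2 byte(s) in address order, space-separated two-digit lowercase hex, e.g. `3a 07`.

ce 7a

slot (1b) val=1 bits=0x1 at bit 15: 0x8000
mode (2b) val=-2 bits=0x2 at bit 13: 0xc000
kind (7b) val=57 bits=0x39 at bit 6: 0xce40
chan (5b) val=29 bits=0x1d at bit 1: 0xce7a
cnt (1b) val=0 bits=0x0 at bit 0: 0xce7a
word = 0xce7a → big-endian bytes:
  [0]=0xce  [1]=0x7a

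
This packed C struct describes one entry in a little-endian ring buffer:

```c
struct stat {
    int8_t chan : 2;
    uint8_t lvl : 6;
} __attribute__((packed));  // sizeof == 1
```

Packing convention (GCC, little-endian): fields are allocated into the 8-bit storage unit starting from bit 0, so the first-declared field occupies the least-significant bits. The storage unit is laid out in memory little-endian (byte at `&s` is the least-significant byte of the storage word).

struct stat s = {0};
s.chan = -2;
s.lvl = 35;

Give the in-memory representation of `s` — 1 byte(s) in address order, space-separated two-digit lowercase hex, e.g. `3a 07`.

8e

[0+:2] chan=-2 & 0x3 = 0x2; word=0x02
[2+:6] lvl=35 & 0x3f = 0x23; word=0x8e
word = 0x8e → little-endian bytes:
  [0]=0x8e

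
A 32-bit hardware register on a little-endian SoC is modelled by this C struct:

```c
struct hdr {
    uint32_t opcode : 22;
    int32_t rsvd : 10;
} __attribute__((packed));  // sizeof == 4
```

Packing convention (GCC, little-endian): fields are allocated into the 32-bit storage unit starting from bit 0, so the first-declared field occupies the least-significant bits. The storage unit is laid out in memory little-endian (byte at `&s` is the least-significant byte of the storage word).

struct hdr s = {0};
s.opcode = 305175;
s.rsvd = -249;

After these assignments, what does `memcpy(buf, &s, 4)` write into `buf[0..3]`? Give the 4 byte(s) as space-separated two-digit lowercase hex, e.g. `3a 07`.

17 a8 c4 c1

opcode (22b) val=305175 bits=0x4a817 at bit 0: 0x0004a817
rsvd (10b) val=-249 bits=0x307 at bit 22: 0xc1c4a817
word = 0xc1c4a817 → little-endian bytes:
  [0]=0x17  [1]=0xa8  [2]=0xc4  [3]=0xc1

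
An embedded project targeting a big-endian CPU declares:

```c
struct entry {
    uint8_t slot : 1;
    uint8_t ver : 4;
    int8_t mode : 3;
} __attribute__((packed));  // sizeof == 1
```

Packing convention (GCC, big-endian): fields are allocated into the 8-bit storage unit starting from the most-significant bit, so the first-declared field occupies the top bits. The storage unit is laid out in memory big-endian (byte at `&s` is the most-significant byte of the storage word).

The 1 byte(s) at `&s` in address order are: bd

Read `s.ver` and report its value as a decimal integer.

7

[0]=0xbd (big-endian) → word 0xbd
slot [7+:1] = (word>>7) & 0x1 = 1
ver [3+:4] = (word>>3) & 0xf = 7  ←
mode [0+:3] = (word>>0) & 0x7 = 5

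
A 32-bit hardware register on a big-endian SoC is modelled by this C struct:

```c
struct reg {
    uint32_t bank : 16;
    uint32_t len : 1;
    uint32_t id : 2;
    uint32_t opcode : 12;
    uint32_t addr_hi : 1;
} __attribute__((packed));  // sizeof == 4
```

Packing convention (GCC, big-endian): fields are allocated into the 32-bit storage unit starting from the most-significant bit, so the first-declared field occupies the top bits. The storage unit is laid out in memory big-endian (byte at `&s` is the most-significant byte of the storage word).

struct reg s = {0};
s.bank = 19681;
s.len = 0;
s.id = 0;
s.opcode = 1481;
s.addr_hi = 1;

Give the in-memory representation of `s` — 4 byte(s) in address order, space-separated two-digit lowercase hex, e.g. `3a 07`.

[16+:16] bank=19681 & 0xffff = 0x4ce1; word=0x4ce10000
[15+:1] len=0 & 0x1 = 0x0; word=0x4ce10000
[13+:2] id=0 & 0x3 = 0x0; word=0x4ce10000
[1+:12] opcode=1481 & 0xfff = 0x5c9; word=0x4ce10b92
[0+:1] addr_hi=1 & 0x1 = 0x1; word=0x4ce10b93
word = 0x4ce10b93 → big-endian bytes:
  [0]=0x4c  [1]=0xe1  [2]=0x0b  [3]=0x93

4c e1 0b 93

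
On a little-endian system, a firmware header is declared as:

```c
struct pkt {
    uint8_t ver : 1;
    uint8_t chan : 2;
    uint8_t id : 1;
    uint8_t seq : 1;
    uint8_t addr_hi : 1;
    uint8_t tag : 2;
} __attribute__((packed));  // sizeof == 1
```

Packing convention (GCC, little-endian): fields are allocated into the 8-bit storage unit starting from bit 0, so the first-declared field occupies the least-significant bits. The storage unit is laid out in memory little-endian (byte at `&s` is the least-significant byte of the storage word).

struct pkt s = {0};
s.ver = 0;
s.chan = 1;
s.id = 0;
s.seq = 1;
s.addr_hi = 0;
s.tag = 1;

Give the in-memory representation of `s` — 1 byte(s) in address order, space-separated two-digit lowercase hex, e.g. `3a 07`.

52

ver:1 = 0 → 0x0 << 0 → word 0x00
chan:2 = 1 → 0x1 << 1 → word 0x02
id:1 = 0 → 0x0 << 3 → word 0x02
seq:1 = 1 → 0x1 << 4 → word 0x12
addr_hi:1 = 0 → 0x0 << 5 → word 0x12
tag:2 = 1 → 0x1 << 6 → word 0x52
word = 0x52 → little-endian bytes:
  [0]=0x52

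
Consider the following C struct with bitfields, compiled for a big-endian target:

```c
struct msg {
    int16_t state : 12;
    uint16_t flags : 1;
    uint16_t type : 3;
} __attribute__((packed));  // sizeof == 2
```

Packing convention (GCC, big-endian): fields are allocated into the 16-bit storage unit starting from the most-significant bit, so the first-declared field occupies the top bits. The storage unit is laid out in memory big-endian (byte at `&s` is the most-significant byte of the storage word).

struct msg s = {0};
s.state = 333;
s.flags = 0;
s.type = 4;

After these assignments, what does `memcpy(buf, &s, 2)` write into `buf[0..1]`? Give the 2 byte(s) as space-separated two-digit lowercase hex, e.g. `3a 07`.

state (12b) val=333 bits=0x14d at bit 4: 0x14d0
flags (1b) val=0 bits=0x0 at bit 3: 0x14d0
type (3b) val=4 bits=0x4 at bit 0: 0x14d4
word = 0x14d4 → big-endian bytes:
  [0]=0x14  [1]=0xd4

14 d4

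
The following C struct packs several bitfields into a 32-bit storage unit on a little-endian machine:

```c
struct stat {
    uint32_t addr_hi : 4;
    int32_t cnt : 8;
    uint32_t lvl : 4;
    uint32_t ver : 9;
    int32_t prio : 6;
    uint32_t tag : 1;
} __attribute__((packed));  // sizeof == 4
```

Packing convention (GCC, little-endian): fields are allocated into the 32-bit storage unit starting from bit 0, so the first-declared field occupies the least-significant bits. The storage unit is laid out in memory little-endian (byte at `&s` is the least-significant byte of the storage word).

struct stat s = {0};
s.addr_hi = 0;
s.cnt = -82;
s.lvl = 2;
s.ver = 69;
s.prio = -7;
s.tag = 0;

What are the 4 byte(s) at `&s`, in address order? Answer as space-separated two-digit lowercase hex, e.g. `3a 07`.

[0+:4] addr_hi=0 & 0xf = 0x0; word=0x00000000
[4+:8] cnt=-82 & 0xff = 0xae; word=0x00000ae0
[12+:4] lvl=2 & 0xf = 0x2; word=0x00002ae0
[16+:9] ver=69 & 0x1ff = 0x45; word=0x00452ae0
[25+:6] prio=-7 & 0x3f = 0x39; word=0x72452ae0
[31+:1] tag=0 & 0x1 = 0x0; word=0x72452ae0
word = 0x72452ae0 → little-endian bytes:
  [0]=0xe0  [1]=0x2a  [2]=0x45  [3]=0x72

e0 2a 45 72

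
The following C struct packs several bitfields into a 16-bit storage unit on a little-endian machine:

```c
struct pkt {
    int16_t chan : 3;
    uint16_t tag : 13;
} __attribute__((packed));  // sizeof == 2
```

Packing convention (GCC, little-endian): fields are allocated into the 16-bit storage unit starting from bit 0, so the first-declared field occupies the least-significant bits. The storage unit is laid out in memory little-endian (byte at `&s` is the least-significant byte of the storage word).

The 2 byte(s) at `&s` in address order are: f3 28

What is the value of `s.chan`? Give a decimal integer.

[0]=0xf3 [1]=0x28 (little-endian) → word 0x28f3
chan [0+:3] = (word>>0) & 0x7 = 3  ←
tag [3+:13] = (word>>3) & 0x1fff = 1310
chan signed 3b, MSB=0: value = 3

3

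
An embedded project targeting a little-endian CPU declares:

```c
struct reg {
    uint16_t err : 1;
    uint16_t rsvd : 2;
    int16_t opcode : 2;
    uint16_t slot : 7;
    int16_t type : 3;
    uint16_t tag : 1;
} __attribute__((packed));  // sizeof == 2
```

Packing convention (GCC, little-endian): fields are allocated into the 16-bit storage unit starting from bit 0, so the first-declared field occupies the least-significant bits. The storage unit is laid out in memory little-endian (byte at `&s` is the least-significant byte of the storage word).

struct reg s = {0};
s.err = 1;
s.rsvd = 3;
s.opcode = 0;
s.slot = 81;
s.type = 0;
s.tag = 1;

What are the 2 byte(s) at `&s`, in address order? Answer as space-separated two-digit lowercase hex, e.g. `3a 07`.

err (1b) val=1 bits=0x1 at bit 0: 0x0001
rsvd (2b) val=3 bits=0x3 at bit 1: 0x0007
opcode (2b) val=0 bits=0x0 at bit 3: 0x0007
slot (7b) val=81 bits=0x51 at bit 5: 0x0a27
type (3b) val=0 bits=0x0 at bit 12: 0x0a27
tag (1b) val=1 bits=0x1 at bit 15: 0x8a27
word = 0x8a27 → little-endian bytes:
  [0]=0x27  [1]=0x8a

27 8a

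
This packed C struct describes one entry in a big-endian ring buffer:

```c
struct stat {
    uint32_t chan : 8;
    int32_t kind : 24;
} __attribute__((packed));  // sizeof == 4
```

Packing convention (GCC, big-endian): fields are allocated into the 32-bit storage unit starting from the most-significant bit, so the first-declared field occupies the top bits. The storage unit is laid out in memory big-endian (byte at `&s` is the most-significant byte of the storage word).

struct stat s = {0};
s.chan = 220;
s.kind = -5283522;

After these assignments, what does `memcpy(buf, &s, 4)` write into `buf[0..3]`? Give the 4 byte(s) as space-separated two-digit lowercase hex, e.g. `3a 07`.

[24+:8] chan=220 & 0xff = 0xdc; word=0xdc000000
[0+:24] kind=-5283522 & 0xffffff = 0xaf613e; word=0xdcaf613e
word = 0xdcaf613e → big-endian bytes:
  [0]=0xdc  [1]=0xaf  [2]=0x61  [3]=0x3e

dc af 61 3e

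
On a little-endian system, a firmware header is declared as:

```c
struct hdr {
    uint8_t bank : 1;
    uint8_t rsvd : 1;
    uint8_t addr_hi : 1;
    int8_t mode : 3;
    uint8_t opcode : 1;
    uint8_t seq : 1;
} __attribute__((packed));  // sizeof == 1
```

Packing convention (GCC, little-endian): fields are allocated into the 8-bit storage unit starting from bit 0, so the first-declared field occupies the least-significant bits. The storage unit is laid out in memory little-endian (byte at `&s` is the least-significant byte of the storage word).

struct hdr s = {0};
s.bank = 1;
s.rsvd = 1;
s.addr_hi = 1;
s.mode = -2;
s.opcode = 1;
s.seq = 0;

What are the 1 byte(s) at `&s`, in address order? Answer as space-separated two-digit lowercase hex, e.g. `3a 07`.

bank (1b) val=1 bits=0x1 at bit 0: 0x01
rsvd (1b) val=1 bits=0x1 at bit 1: 0x03
addr_hi (1b) val=1 bits=0x1 at bit 2: 0x07
mode (3b) val=-2 bits=0x6 at bit 3: 0x37
opcode (1b) val=1 bits=0x1 at bit 6: 0x77
seq (1b) val=0 bits=0x0 at bit 7: 0x77
word = 0x77 → little-endian bytes:
  [0]=0x77

77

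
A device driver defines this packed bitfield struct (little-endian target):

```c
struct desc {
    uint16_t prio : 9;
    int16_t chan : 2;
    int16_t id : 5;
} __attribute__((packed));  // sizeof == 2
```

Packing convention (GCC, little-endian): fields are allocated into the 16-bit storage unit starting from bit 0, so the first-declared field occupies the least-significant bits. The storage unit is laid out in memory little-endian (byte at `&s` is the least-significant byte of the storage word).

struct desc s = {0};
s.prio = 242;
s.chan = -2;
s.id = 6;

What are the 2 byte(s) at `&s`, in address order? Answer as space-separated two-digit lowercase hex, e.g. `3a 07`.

f2 34

prio:9 = 242 → 0xf2 << 0 → word 0x00f2
chan:2 = -2 → 0x2 << 9 → word 0x04f2
id:5 = 6 → 0x6 << 11 → word 0x34f2
word = 0x34f2 → little-endian bytes:
  [0]=0xf2  [1]=0x34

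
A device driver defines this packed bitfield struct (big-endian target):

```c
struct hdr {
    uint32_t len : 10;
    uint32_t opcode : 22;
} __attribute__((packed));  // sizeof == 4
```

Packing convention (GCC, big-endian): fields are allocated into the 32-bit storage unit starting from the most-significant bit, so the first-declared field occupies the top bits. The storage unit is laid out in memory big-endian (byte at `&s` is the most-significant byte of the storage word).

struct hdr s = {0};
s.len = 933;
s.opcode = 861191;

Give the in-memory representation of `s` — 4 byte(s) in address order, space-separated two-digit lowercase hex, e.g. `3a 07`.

e9 4d 24 07

len (10b) val=933 bits=0x3a5 at bit 22: 0xe9400000
opcode (22b) val=861191 bits=0xd2407 at bit 0: 0xe94d2407
word = 0xe94d2407 → big-endian bytes:
  [0]=0xe9  [1]=0x4d  [2]=0x24  [3]=0x07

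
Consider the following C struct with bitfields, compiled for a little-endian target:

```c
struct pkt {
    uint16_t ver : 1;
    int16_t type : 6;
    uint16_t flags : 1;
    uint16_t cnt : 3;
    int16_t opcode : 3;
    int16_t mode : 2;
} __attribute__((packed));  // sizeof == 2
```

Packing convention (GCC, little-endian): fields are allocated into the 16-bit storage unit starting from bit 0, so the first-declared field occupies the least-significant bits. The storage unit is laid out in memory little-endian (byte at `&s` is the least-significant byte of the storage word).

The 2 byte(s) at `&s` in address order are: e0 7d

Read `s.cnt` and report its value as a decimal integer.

[0]=0xe0 [1]=0x7d (little-endian) → word 0x7de0
ver [0+:1] = (word>>0) & 0x1 = 0
type [1+:6] = (word>>1) & 0x3f = 48
flags [7+:1] = (word>>7) & 0x1 = 1
cnt [8+:3] = (word>>8) & 0x7 = 5  ←
opcode [11+:3] = (word>>11) & 0x7 = 7
mode [14+:2] = (word>>14) & 0x3 = 1

5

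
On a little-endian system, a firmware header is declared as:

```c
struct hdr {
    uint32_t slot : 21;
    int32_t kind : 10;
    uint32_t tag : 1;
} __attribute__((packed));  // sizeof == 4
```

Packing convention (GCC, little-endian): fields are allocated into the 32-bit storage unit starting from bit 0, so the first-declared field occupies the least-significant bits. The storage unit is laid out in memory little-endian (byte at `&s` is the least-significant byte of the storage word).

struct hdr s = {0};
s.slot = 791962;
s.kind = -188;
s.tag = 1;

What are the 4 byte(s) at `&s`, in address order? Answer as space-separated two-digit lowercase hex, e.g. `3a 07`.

9a 15 8c e8

[0+:21] slot=791962 & 0x1fffff = 0xc159a; word=0x000c159a
[21+:10] kind=-188 & 0x3ff = 0x344; word=0x688c159a
[31+:1] tag=1 & 0x1 = 0x1; word=0xe88c159a
word = 0xe88c159a → little-endian bytes:
  [0]=0x9a  [1]=0x15  [2]=0x8c  [3]=0xe8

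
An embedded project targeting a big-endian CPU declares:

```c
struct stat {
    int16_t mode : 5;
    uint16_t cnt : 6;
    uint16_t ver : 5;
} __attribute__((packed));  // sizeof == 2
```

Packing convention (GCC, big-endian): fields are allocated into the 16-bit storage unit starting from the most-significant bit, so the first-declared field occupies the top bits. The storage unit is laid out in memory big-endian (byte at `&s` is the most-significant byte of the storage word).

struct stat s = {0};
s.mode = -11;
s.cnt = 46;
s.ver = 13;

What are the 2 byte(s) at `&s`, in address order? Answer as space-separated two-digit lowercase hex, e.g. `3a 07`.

ad cd

mode (5b) val=-11 bits=0x15 at bit 11: 0xa800
cnt (6b) val=46 bits=0x2e at bit 5: 0xadc0
ver (5b) val=13 bits=0xd at bit 0: 0xadcd
word = 0xadcd → big-endian bytes:
  [0]=0xad  [1]=0xcd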